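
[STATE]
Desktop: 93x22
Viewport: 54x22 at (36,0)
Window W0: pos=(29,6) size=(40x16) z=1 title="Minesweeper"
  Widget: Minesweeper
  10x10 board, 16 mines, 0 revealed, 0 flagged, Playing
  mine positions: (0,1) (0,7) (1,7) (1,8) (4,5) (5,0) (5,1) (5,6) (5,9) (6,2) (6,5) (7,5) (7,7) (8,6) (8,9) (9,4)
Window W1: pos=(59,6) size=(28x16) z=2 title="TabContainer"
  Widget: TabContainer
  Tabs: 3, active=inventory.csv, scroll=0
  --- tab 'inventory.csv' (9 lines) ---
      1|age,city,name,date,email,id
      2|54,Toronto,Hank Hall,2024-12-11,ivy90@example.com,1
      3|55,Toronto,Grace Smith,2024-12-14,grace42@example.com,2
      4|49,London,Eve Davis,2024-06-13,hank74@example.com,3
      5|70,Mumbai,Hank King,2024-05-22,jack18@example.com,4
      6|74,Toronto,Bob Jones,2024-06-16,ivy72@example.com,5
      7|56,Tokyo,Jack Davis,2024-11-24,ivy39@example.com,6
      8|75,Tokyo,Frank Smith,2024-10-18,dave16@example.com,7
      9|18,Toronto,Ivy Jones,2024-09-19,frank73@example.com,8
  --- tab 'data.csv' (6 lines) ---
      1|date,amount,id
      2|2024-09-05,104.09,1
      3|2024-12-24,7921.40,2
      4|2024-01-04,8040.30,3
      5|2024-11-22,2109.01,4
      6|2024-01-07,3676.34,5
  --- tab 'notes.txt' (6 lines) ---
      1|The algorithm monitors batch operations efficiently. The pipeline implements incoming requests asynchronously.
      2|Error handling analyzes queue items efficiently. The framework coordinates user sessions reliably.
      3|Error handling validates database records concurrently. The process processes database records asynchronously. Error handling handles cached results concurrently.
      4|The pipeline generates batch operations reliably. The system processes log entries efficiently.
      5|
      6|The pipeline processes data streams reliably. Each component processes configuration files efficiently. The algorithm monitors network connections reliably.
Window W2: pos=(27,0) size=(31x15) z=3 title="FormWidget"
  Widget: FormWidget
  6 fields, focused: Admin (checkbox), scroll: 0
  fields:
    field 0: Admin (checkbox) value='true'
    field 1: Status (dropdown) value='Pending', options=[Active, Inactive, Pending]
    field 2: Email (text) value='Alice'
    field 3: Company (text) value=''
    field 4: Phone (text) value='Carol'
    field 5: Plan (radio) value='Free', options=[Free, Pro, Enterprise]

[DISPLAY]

━━━━━━━━━━━━━━━━━━━━━┓                                
get                  ┃                                
─────────────────────┨                                
      [x]            ┃                                
:     [Pending     ▼]┃                                
      [Alice        ]┃                                
y:    [             ]┃━┏━━━━━━━━━━━━━━━━━━━━━━━━━━┓   
      [Carol        ]┃ ┃ TabContainer             ┃   
      (●) Free  ( ) P┃─┠──────────────────────────┨   
                     ┃ ┃[inventory.csv]│ data.csv ┃   
                     ┃ ┃──────────────────────────┃   
                     ┃ ┃age,city,name,date,email,i┃   
                     ┃ ┃54,Toronto,Hank Hall,2024-┃   
                     ┃ ┃55,Toronto,Grace Smith,202┃   
━━━━━━━━━━━━━━━━━━━━━┛ ┃49,London,Eve Davis,2024-0┃   
■■■■                   ┃70,Mumbai,Hank King,2024-0┃   
■■■■                   ┃74,Toronto,Bob Jones,2024-┃   
■■■■                   ┃56,Tokyo,Jack Davis,2024-1┃   
■■■■                   ┃75,Tokyo,Frank Smith,2024-┃   
                       ┃18,Toronto,Ivy Jones,2024-┃   
                       ┃                          ┃   
━━━━━━━━━━━━━━━━━━━━━━━┗━━━━━━━━━━━━━━━━━━━━━━━━━━┛   


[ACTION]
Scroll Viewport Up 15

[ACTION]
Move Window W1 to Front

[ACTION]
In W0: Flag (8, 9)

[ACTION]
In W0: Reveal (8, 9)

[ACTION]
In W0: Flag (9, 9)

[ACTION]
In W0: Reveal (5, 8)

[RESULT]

━━━━━━━━━━━━━━━━━━━━━┓                                
get                  ┃                                
─────────────────────┨                                
      [x]            ┃                                
:     [Pending     ▼]┃                                
      [Alice        ]┃                                
y:    [             ]┃━┏━━━━━━━━━━━━━━━━━━━━━━━━━━┓   
      [Carol        ]┃ ┃ TabContainer             ┃   
      (●) Free  ( ) P┃─┠──────────────────────────┨   
                     ┃ ┃[inventory.csv]│ data.csv ┃   
                     ┃ ┃──────────────────────────┃   
                     ┃ ┃age,city,name,date,email,i┃   
                     ┃ ┃54,Toronto,Hank Hall,2024-┃   
                     ┃ ┃55,Toronto,Grace Smith,202┃   
━━━━━━━━━━━━━━━━━━━━━┛ ┃49,London,Eve Davis,2024-0┃   
■■■■                   ┃70,Mumbai,Hank King,2024-0┃   
■■■■                   ┃74,Toronto,Bob Jones,2024-┃   
■■■⚑                   ┃56,Tokyo,Jack Davis,2024-1┃   
■■■⚑                   ┃75,Tokyo,Frank Smith,2024-┃   
                       ┃18,Toronto,Ivy Jones,2024-┃   
                       ┃                          ┃   
━━━━━━━━━━━━━━━━━━━━━━━┗━━━━━━━━━━━━━━━━━━━━━━━━━━┛   


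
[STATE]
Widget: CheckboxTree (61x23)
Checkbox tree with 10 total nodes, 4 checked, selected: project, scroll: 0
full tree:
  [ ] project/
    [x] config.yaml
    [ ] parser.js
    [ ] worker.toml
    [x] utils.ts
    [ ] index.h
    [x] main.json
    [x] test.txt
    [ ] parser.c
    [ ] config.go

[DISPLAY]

>[-] project/                                                
   [x] config.yaml                                           
   [ ] parser.js                                             
   [ ] worker.toml                                           
   [x] utils.ts                                              
   [ ] index.h                                               
   [x] main.json                                             
   [x] test.txt                                              
   [ ] parser.c                                              
   [ ] config.go                                             
                                                             
                                                             
                                                             
                                                             
                                                             
                                                             
                                                             
                                                             
                                                             
                                                             
                                                             
                                                             
                                                             


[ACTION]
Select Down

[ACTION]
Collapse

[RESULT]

 [-] project/                                                
>  [x] config.yaml                                           
   [ ] parser.js                                             
   [ ] worker.toml                                           
   [x] utils.ts                                              
   [ ] index.h                                               
   [x] main.json                                             
   [x] test.txt                                              
   [ ] parser.c                                              
   [ ] config.go                                             
                                                             
                                                             
                                                             
                                                             
                                                             
                                                             
                                                             
                                                             
                                                             
                                                             
                                                             
                                                             
                                                             


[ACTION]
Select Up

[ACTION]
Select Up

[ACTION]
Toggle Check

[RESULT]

>[x] project/                                                
   [x] config.yaml                                           
   [x] parser.js                                             
   [x] worker.toml                                           
   [x] utils.ts                                              
   [x] index.h                                               
   [x] main.json                                             
   [x] test.txt                                              
   [x] parser.c                                              
   [x] config.go                                             
                                                             
                                                             
                                                             
                                                             
                                                             
                                                             
                                                             
                                                             
                                                             
                                                             
                                                             
                                                             
                                                             


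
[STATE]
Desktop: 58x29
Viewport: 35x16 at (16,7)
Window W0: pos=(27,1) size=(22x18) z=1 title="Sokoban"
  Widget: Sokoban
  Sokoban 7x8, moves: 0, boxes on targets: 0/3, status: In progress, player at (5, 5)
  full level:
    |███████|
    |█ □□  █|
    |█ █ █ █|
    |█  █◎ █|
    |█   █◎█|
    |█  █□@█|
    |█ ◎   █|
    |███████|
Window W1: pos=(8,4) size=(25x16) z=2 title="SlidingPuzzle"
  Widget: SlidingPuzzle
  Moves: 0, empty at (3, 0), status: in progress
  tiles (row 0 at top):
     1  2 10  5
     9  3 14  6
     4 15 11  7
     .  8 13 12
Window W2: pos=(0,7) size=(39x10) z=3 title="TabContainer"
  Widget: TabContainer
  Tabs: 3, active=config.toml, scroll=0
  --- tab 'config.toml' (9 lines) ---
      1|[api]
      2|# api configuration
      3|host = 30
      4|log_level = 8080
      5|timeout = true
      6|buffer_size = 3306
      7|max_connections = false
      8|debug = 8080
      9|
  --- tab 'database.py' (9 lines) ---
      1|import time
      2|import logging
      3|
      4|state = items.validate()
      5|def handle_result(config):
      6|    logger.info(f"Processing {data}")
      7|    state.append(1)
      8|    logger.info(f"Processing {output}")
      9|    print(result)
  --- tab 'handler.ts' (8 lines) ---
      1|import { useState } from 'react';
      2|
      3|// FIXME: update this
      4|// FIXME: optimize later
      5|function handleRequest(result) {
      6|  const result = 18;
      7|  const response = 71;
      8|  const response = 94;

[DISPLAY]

━━━━━━━━━━━━━━━━━━━━━━┓         ┃  
                      ┃         ┃  
──────────────────────┨         ┃  
database.py │ handler.┃         ┃  
──────────────────────┃         ┃  
                      ┃/3       ┃  
tion                  ┃         ┃  
                      ┃         ┃  
0                     ┃         ┃  
━━━━━━━━━━━━━━━━━━━━━━┛         ┃  
                ┃               ┃  
                ┃━━━━━━━━━━━━━━━┛  
━━━━━━━━━━━━━━━━┛                  
                                   
                                   
                                   


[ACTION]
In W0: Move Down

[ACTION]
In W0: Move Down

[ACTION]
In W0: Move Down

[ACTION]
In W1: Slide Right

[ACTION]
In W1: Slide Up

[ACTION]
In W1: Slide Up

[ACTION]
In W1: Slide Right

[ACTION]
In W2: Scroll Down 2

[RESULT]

━━━━━━━━━━━━━━━━━━━━━━┓         ┃  
                      ┃         ┃  
──────────────────────┨         ┃  
database.py │ handler.┃         ┃  
──────────────────────┃         ┃  
                      ┃/3       ┃  
0                     ┃         ┃  
                      ┃         ┃  
306                   ┃         ┃  
━━━━━━━━━━━━━━━━━━━━━━┛         ┃  
                ┃               ┃  
                ┃━━━━━━━━━━━━━━━┛  
━━━━━━━━━━━━━━━━┛                  
                                   
                                   
                                   


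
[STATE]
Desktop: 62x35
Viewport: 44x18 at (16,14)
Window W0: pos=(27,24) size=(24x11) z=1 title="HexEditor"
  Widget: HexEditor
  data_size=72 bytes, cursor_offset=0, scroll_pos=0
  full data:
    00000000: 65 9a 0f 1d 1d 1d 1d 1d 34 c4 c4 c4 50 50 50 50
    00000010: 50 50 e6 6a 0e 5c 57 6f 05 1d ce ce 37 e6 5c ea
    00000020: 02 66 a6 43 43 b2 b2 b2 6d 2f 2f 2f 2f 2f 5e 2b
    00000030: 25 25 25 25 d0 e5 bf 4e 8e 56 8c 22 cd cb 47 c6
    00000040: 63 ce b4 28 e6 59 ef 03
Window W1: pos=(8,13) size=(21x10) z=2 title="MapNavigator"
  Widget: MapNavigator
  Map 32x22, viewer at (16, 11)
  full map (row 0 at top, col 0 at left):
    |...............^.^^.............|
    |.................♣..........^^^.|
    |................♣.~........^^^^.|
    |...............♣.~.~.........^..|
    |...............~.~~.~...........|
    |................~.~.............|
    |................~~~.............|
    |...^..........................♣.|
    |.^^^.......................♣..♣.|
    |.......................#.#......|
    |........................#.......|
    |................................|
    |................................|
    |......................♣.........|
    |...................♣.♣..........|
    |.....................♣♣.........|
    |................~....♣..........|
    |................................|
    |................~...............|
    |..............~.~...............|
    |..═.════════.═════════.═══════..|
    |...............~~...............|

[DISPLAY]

igator      ┃                               
────────────┨                               
............┃                               
.........#.#┃                               
..........#.┃                               
..@.........┃                               
............┃                               
........♣...┃                               
━━━━━━━━━━━━┛                               
                                            
           ┏━━━━━━━━━━━━━━━━━━━━━━┓         
           ┃ HexEditor            ┃         
           ┠──────────────────────┨         
           ┃00000000  65 9a 0f 1d ┃         
           ┃00000010  50 50 e6 6a ┃         
           ┃00000020  02 66 a6 43 ┃         
           ┃00000030  25 25 25 25 ┃         
           ┃00000040  63 ce b4 28 ┃         


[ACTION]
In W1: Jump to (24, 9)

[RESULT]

igator      ┃                               
────────────┨                               
..........  ┃                               
........♣.  ┃                               
.....♣..♣.  ┃                               
.#@#......  ┃                               
..#.......  ┃                               
..........  ┃                               
━━━━━━━━━━━━┛                               
                                            
           ┏━━━━━━━━━━━━━━━━━━━━━━┓         
           ┃ HexEditor            ┃         
           ┠──────────────────────┨         
           ┃00000000  65 9a 0f 1d ┃         
           ┃00000010  50 50 e6 6a ┃         
           ┃00000020  02 66 a6 43 ┃         
           ┃00000030  25 25 25 25 ┃         
           ┃00000040  63 ce b4 28 ┃         


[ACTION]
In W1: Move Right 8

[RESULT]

igator      ┃                               
────────────┨                               
...         ┃                               
.♣.         ┃                               
.♣.         ┃                               
..@         ┃                               
...         ┃                               
...         ┃                               
━━━━━━━━━━━━┛                               
                                            
           ┏━━━━━━━━━━━━━━━━━━━━━━┓         
           ┃ HexEditor            ┃         
           ┠──────────────────────┨         
           ┃00000000  65 9a 0f 1d ┃         
           ┃00000010  50 50 e6 6a ┃         
           ┃00000020  02 66 a6 43 ┃         
           ┃00000030  25 25 25 25 ┃         
           ┃00000040  63 ce b4 28 ┃         


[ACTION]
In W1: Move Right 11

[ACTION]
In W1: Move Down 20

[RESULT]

igator      ┃                               
────────────┨                               
...         ┃                               
...         ┃                               
═..         ┃                               
..@         ┃                               
            ┃                               
            ┃                               
━━━━━━━━━━━━┛                               
                                            
           ┏━━━━━━━━━━━━━━━━━━━━━━┓         
           ┃ HexEditor            ┃         
           ┠──────────────────────┨         
           ┃00000000  65 9a 0f 1d ┃         
           ┃00000010  50 50 e6 6a ┃         
           ┃00000020  02 66 a6 43 ┃         
           ┃00000030  25 25 25 25 ┃         
           ┃00000040  63 ce b4 28 ┃         


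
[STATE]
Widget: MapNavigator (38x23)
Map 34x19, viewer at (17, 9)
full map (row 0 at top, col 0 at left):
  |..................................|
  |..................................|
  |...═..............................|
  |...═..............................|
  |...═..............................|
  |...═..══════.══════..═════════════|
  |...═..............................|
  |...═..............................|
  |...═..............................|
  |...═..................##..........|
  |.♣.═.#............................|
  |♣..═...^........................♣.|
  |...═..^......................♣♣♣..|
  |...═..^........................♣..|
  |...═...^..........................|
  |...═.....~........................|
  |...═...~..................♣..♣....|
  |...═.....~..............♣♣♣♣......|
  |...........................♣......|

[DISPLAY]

                                      
                                      
  ..................................  
  ..................................  
  ...═..............................  
  ...═..............................  
  ...═..............................  
  ...═..══════.══════..═════════════  
  ...═..............................  
  ...═..............................  
  ...═..............................  
  ...═.............@....##..........  
  .♣.═.#............................  
  ♣..═...^........................♣.  
  ...═..^......................♣♣♣..  
  ...═..^........................♣..  
  ...═...^..........................  
  ...═.....~........................  
  ...═...~..................♣..♣....  
  ...═.....~..............♣♣♣♣......  
  ...........................♣......  
                                      
                                      


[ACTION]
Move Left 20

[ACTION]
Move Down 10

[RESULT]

                   ...═...............
                   ...═...............
                   ...═...............
                   .♣.═.#.............
                   ♣..═...^...........
                   ...═..^............
                   ...═..^............
                   ...═...^...........
                   ...═.....~.........
                   ...═...~...........
                   ...═.....~.........
                   @..................
                                      
                                      
                                      
                                      
                                      
                                      
                                      
                                      
                                      
                                      
                                      


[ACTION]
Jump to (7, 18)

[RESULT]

            ...═......................
            ...═......................
            ...═..................##..
            .♣.═.#....................
            ♣..═...^..................
            ...═..^...................
            ...═..^...................
            ...═...^..................
            ...═.....~................
            ...═...~..................
            ...═.....~..............♣♣
            .......@..................
                                      
                                      
                                      
                                      
                                      
                                      
                                      
                                      
                                      
                                      
                                      


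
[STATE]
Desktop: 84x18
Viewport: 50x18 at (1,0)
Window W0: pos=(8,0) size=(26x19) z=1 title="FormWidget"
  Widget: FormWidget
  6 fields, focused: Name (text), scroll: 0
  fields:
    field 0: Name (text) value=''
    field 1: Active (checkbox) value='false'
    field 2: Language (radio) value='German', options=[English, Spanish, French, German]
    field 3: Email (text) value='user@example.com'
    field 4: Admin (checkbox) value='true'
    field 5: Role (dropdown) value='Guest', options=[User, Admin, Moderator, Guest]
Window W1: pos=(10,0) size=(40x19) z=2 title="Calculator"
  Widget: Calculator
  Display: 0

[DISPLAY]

       ┏━┏━━━━━━━━━━━━━━━━━━━━━━━━━━━━━━━━━━━━━━┓ 
       ┃ ┃ Calculator                           ┃ 
       ┠─┠──────────────────────────────────────┨ 
       ┃>┃                                     0┃ 
       ┃ ┃┌───┬───┬───┬───┐                     ┃ 
       ┃ ┃│ 7 │ 8 │ 9 │ ÷ │                     ┃ 
       ┃ ┃├───┼───┼───┼───┤                     ┃ 
       ┃ ┃│ 4 │ 5 │ 6 │ × │                     ┃ 
       ┃ ┃├───┼───┼───┼───┤                     ┃ 
       ┃ ┃│ 1 │ 2 │ 3 │ - │                     ┃ 
       ┃ ┃├───┼───┼───┼───┤                     ┃ 
       ┃ ┃│ 0 │ . │ = │ + │                     ┃ 
       ┃ ┃├───┼───┼───┼───┤                     ┃ 
       ┃ ┃│ C │ MC│ MR│ M+│                     ┃ 
       ┃ ┃└───┴───┴───┴───┘                     ┃ 
       ┃ ┃                                      ┃ 
       ┃ ┃                                      ┃ 
       ┃ ┃                                      ┃ 


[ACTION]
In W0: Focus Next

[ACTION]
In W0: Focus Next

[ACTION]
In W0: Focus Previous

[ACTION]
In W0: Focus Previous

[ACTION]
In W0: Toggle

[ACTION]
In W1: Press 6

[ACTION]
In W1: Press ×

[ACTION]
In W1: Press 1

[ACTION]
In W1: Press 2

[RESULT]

       ┏━┏━━━━━━━━━━━━━━━━━━━━━━━━━━━━━━━━━━━━━━┓ 
       ┃ ┃ Calculator                           ┃ 
       ┠─┠──────────────────────────────────────┨ 
       ┃>┃                                    12┃ 
       ┃ ┃┌───┬───┬───┬───┐                     ┃ 
       ┃ ┃│ 7 │ 8 │ 9 │ ÷ │                     ┃ 
       ┃ ┃├───┼───┼───┼───┤                     ┃ 
       ┃ ┃│ 4 │ 5 │ 6 │ × │                     ┃ 
       ┃ ┃├───┼───┼───┼───┤                     ┃ 
       ┃ ┃│ 1 │ 2 │ 3 │ - │                     ┃ 
       ┃ ┃├───┼───┼───┼───┤                     ┃ 
       ┃ ┃│ 0 │ . │ = │ + │                     ┃ 
       ┃ ┃├───┼───┼───┼───┤                     ┃ 
       ┃ ┃│ C │ MC│ MR│ M+│                     ┃ 
       ┃ ┃└───┴───┴───┴───┘                     ┃ 
       ┃ ┃                                      ┃ 
       ┃ ┃                                      ┃ 
       ┃ ┃                                      ┃ 


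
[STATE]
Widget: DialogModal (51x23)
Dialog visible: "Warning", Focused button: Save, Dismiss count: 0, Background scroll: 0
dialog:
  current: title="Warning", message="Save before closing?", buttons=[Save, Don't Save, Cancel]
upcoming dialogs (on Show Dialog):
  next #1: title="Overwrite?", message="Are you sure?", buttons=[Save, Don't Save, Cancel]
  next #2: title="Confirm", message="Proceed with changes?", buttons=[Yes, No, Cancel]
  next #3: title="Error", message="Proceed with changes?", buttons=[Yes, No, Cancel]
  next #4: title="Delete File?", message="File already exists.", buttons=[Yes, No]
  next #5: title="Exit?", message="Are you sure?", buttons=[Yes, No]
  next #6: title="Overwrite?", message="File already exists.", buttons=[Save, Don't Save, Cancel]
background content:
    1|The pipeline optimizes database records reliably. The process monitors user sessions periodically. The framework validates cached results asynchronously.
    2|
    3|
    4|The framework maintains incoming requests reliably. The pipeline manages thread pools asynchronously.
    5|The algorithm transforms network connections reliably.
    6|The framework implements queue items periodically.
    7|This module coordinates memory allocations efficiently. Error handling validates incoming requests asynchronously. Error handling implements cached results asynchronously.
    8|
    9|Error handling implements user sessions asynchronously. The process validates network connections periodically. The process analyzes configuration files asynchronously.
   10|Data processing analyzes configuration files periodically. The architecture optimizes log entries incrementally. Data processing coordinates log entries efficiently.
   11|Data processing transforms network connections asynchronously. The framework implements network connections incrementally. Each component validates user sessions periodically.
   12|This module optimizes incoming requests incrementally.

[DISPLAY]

The pipeline optimizes database records reliably. T
                                                   
                                                   
The framework maintains incoming requests reliably.
The algorithm transforms network connections reliab
The framework implements queue items periodically. 
This module coordinates memory allocations efficien
                                                   
Error handling implements user sessions asynchronou
Data proc┌──────────────────────────────┐les period
Data proc│           Warning            │tions asyn
This modu│     Save before closing?     │ncremental
         │ [Save]  Don't Save   Cancel  │          
         └──────────────────────────────┘          
                                                   
                                                   
                                                   
                                                   
                                                   
                                                   
                                                   
                                                   
                                                   


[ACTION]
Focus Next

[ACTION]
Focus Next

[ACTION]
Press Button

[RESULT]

The pipeline optimizes database records reliably. T
                                                   
                                                   
The framework maintains incoming requests reliably.
The algorithm transforms network connections reliab
The framework implements queue items periodically. 
This module coordinates memory allocations efficien
                                                   
Error handling implements user sessions asynchronou
Data processing analyzes configuration files period
Data processing transforms network connections asyn
This module optimizes incoming requests incremental
                                                   
                                                   
                                                   
                                                   
                                                   
                                                   
                                                   
                                                   
                                                   
                                                   
                                                   


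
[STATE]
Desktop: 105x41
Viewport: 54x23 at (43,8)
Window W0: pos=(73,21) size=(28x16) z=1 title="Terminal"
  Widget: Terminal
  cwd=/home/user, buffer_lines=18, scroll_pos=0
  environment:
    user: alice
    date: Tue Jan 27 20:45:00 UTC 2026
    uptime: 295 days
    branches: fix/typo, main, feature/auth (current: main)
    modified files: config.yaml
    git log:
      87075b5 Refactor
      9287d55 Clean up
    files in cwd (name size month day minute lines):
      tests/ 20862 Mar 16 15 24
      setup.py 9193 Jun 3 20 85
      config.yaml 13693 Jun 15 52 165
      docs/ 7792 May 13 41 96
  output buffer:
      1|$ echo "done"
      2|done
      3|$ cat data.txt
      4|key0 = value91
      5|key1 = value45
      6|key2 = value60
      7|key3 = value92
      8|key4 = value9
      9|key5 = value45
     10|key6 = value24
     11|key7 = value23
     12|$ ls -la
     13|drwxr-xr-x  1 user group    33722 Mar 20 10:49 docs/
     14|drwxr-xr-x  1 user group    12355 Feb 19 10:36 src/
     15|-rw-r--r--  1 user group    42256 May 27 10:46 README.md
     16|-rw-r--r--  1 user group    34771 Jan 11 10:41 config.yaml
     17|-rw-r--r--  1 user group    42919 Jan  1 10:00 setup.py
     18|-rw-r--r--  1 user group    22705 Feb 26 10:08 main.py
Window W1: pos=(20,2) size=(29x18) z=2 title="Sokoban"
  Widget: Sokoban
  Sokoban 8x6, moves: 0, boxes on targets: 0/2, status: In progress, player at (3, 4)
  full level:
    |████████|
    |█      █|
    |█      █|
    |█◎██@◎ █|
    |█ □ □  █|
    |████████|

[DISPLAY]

     ┃                                                
     ┃                                                
     ┃                                                
     ┃                                                
     ┃                                                
     ┃                                                
     ┃                                                
     ┃                                                
     ┃                                                
     ┃                                                
     ┃                                                
━━━━━┛                                                
                                                      
                              ┏━━━━━━━━━━━━━━━━━━━━━━━
                              ┃ Terminal              
                              ┠───────────────────────
                              ┃$ echo "done"          
                              ┃done                   
                              ┃$ cat data.txt         
                              ┃key0 = value91         
                              ┃key1 = value45         
                              ┃key2 = value60         
                              ┃key3 = value92         


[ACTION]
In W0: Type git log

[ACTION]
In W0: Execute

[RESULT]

     ┃                                                
     ┃                                                
     ┃                                                
     ┃                                                
     ┃                                                
     ┃                                                
     ┃                                                
     ┃                                                
     ┃                                                
     ┃                                                
     ┃                                                
━━━━━┛                                                
                                                      
                              ┏━━━━━━━━━━━━━━━━━━━━━━━
                              ┃ Terminal              
                              ┠───────────────────────
                              ┃key7 = value23         
                              ┃$ ls -la               
                              ┃drwxr-xr-x  1 user grou
                              ┃drwxr-xr-x  1 user grou
                              ┃-rw-r--r--  1 user grou
                              ┃-rw-r--r--  1 user grou
                              ┃-rw-r--r--  1 user grou


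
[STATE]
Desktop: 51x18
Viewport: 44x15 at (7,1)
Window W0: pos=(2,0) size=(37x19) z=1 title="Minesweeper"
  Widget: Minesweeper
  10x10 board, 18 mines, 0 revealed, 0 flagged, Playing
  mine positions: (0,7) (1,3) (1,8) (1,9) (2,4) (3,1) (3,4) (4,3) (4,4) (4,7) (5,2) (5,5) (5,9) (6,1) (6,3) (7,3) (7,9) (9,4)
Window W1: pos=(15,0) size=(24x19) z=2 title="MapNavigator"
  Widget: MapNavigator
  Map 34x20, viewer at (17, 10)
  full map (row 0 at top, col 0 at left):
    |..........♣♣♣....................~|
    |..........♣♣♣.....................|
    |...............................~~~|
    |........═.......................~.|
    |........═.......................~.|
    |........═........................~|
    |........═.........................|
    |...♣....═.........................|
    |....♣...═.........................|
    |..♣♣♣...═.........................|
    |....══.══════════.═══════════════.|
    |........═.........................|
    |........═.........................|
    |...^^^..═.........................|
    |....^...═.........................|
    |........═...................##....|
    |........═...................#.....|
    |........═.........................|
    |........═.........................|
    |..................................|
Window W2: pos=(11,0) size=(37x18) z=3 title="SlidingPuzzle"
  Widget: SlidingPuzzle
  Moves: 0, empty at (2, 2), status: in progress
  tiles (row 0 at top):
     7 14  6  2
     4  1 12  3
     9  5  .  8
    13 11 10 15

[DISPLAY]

eswe┃ SlidingPuzzle                     ┃   
────┠───────────────────────────────────┨   
■■■■┃┌────┬────┬────┬────┐              ┃   
■■■■┃│  7 │ 14 │  6 │  2 │              ┃   
■■■■┃├────┼────┼────┼────┤              ┃   
■■■■┃│  4 │  1 │ 12 │  3 │              ┃   
■■■■┃├────┼────┼────┼────┤              ┃   
■■■■┃│  9 │  5 │    │  8 │              ┃   
■■■■┃├────┼────┼────┼────┤              ┃   
■■■■┃│ 13 │ 11 │ 10 │ 15 │              ┃   
■■■■┃└────┴────┴────┴────┘              ┃   
■■■■┃Moves: 0                           ┃   
    ┃                                   ┃   
    ┃                                   ┃   
    ┃                                   ┃   


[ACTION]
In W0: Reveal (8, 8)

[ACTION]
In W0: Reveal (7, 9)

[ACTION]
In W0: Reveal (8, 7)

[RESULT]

eswe┃ SlidingPuzzle                     ┃   
────┠───────────────────────────────────┨   
■■■✹┃┌────┬────┬────┬────┐              ┃   
■■■■┃│  7 │ 14 │  6 │  2 │              ┃   
✹■■■┃├────┼────┼────┼────┤              ┃   
✹■■■┃│  4 │  1 │ 12 │  3 │              ┃   
✹■■✹┃├────┼────┼────┼────┤              ┃   
■✹■■┃│  9 │  5 │    │  8 │              ┃   
■■■■┃├────┼────┼────┼────┤              ┃   
■■■■┃│ 13 │ 11 │ 10 │ 15 │              ┃   
■■■■┃└────┴────┴────┴────┘              ┃   
✹■■■┃Moves: 0                           ┃   
    ┃                                   ┃   
    ┃                                   ┃   
    ┃                                   ┃   


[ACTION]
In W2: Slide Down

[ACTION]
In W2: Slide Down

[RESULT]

eswe┃ SlidingPuzzle                     ┃   
────┠───────────────────────────────────┨   
■■■✹┃┌────┬────┬────┬────┐              ┃   
■■■■┃│  7 │ 14 │    │  2 │              ┃   
✹■■■┃├────┼────┼────┼────┤              ┃   
✹■■■┃│  4 │  1 │  6 │  3 │              ┃   
✹■■✹┃├────┼────┼────┼────┤              ┃   
■✹■■┃│  9 │  5 │ 12 │  8 │              ┃   
■■■■┃├────┼────┼────┼────┤              ┃   
■■■■┃│ 13 │ 11 │ 10 │ 15 │              ┃   
■■■■┃└────┴────┴────┴────┘              ┃   
✹■■■┃Moves: 2                           ┃   
    ┃                                   ┃   
    ┃                                   ┃   
    ┃                                   ┃   
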